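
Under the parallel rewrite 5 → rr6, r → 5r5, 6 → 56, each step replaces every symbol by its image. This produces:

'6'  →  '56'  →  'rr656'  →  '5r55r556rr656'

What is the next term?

rr65r5rr6rr65r5rr6rr6565r55r556rr656

φ(5r55r556rr656) expands symbol-by-symbol to rr6 5r5 rr6 rr6 5r5 rr6 rr6 56 5r5 5r5 56 rr6 56; joining the 13 pieces gives the next term.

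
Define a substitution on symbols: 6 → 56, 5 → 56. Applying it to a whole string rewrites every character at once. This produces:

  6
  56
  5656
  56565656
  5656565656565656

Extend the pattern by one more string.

Applying the rule to each of the 16 symbols of 5656565656565656 gives the pieces 56 56 56 56 56 56 56 56 56 56 56 56 56 56 56 56, which concatenate to the answer.

56565656565656565656565656565656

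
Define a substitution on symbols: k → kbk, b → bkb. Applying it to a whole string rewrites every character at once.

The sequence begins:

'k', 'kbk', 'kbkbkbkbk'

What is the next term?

kbkbkbkbkbkbkbkbkbkbkbkbkbk

Rewriting each symbol of kbkbkbkbk: k→kbk, b→bkb, k→kbk, b→bkb, k→kbk, b→bkb, k→kbk, b→bkb, k→kbk, which concatenates to kbk bkb kbk bkb kbk bkb kbk bkb kbk.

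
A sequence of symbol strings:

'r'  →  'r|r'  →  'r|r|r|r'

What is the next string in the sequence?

s(k+1) = s(k)·|·s(k) — each term doubles the last with '|' between the halves.
So the next term is two copies of r|r|r|r with '|' between the halves.

r|r|r|r|r|r|r|r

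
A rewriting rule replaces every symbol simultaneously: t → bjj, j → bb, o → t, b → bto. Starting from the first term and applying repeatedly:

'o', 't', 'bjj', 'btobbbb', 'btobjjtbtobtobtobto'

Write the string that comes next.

btobjjtbtobbbbbjjbtobjjtbtobjjtbtobjjtbtobjjt

Replace each of the 19 characters of btobjjtbtobtobtobto in place — bto bjj t bto bb bb bjj bto bjj t bto bjj t bto bjj t bto bjj t — and concatenate.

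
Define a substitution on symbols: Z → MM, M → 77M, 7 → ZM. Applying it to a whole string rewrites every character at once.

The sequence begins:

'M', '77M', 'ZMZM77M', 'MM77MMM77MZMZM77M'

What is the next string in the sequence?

Replace each of the 17 characters of MM77MMM77MZMZM77M in place — 77M 77M ZM ZM 77M 77M 77M ZM ZM 77M MM 77M MM 77M ZM ZM 77M — and concatenate.

77M77MZMZM77M77M77MZMZM77MMM77MMM77MZMZM77M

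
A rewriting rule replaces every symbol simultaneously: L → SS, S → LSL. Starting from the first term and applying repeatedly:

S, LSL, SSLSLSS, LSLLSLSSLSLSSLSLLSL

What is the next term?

SSLSLSSSSLSLSSLSLLSLSSLSLSSLSLLSLSSLSLSSSSLSLSS

Applying the rule to each of the 19 symbols of LSLLSLSSLSLSSLSLLSL gives the pieces SS LSL SS SS LSL SS LSL LSL SS LSL SS LSL LSL SS LSL SS SS LSL SS, which concatenate to the answer.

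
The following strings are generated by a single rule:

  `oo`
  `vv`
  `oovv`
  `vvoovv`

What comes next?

oovvvvoovv

Each term (from the third on) is the two preceding terms concatenated in order: term 3 = oo·vv = oovv.
So term 5 is oovv·vvoovv.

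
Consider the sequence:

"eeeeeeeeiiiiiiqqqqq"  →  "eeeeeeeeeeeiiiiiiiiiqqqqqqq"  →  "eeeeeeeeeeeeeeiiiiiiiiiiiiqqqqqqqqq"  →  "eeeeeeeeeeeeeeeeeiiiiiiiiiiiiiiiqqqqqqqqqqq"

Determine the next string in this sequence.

The n-th term is 3n+2 e's then 3n i's then 2n+1 q's, where the shown terms are n = 2, 3, 4, 5.
Setting n = 6 gives 20, 18, 13 characters in each block.

eeeeeeeeeeeeeeeeeeeeiiiiiiiiiiiiiiiiiiqqqqqqqqqqqqq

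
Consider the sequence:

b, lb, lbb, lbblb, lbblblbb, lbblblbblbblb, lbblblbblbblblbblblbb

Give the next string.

This is a Fibonacci-style word recurrence s(k) = s(k−1)·s(k−2): e.g. lb·b = lbb.
So term 8 is lbblblbblbblblbblblbb·lbblblbblbblb.

lbblblbblbblblbblblbblbblblbblbblb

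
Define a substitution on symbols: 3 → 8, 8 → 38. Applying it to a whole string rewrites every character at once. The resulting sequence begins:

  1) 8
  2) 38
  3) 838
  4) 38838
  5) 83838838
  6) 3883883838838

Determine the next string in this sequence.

Applying the rule to each of the 13 symbols of 3883883838838 gives the pieces 8 38 38 8 38 38 8 38 8 38 38 8 38, which concatenate to the answer.

838388383883883838838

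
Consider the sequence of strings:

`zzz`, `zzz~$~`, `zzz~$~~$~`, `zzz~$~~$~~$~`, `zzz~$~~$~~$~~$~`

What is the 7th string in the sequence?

zzz~$~~$~~$~~$~~$~~$~

Each term is the previous one with ~$~ appended.
From zzz~$~~$~~$~~$~, 2 further steps: zzz~$~~$~~$~~$~ → zzz~$~~$~~$~~$~~$~ → (answer).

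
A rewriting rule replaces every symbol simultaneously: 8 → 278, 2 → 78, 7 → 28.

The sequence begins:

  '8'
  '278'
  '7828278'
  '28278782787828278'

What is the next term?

78278782827828278782827828278782787828278

Replace each of the 17 characters of 28278782787828278 in place — 78 278 78 28 278 28 278 78 28 278 28 278 78 278 78 28 278 — and concatenate.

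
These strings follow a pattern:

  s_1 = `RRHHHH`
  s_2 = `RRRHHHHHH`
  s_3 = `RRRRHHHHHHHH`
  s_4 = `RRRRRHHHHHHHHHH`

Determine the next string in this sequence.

Term n consists of n R's, followed by 2n H's, where the shown terms are n = 2, 3, 4, 5.
For the next term, n = 6, so the run lengths are 6, 12.

RRRRRRHHHHHHHHHHHH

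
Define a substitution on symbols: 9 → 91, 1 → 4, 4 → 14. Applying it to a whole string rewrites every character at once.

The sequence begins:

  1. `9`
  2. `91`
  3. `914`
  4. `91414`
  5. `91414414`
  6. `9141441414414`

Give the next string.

914144141441441414414

Applying the rule to each of the 13 symbols of 9141441414414 gives the pieces 91 4 14 4 14 14 4 14 4 14 14 4 14, which concatenate to the answer.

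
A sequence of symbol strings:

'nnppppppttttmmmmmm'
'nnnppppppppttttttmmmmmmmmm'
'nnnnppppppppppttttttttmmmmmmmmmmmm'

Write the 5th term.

nnnnnnppppppppppppppttttttttttttmmmmmmmmmmmmmmmmmm

Term n consists of n n's, followed by 2n+2 p's, followed by 2n t's, followed by 3n m's, where the shown terms are n = 2, 3, 4.
At n = 6 the blocks have lengths 6, 14, 12, 18.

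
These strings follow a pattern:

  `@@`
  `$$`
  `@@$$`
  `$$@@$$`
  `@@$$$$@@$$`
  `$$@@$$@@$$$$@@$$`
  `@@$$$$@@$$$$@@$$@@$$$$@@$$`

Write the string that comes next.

Each term (from the third on) is the two preceding terms concatenated in order: term 3 = @@·$$ = @@$$.
The next term joins $$@@$$@@$$$$@@$$ and @@$$$$@@$$$$@@$$@@$$$$@@$$.

$$@@$$@@$$$$@@$$@@$$$$@@$$$$@@$$@@$$$$@@$$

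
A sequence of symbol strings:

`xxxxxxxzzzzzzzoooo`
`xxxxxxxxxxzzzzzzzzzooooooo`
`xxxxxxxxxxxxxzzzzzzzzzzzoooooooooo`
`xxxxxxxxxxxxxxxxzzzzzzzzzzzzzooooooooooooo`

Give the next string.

Each string has the form x^{3n+1} z^{2n+3} o^{3n-2}, where the shown terms are n = 2, 3, 4, 5.
For the next term, n = 6, so the run lengths are 19, 15, 16.

xxxxxxxxxxxxxxxxxxxzzzzzzzzzzzzzzzoooooooooooooooo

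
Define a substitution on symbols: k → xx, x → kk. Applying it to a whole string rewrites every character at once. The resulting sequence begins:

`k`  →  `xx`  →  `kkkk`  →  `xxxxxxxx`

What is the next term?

kkkkkkkkkkkkkkkk

Rewriting each symbol of xxxxxxxx: x→kk, x→kk, x→kk, x→kk, x→kk, x→kk, x→kk, x→kk, which concatenates to kk kk kk kk kk kk kk kk.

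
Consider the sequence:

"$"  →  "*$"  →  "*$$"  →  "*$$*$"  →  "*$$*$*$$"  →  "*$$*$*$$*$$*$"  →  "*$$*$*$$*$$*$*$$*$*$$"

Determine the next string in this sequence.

This is a Fibonacci-style word recurrence s(k) = s(k−1)·s(k−2): e.g. *$·$ = *$$.
The next term joins *$$*$*$$*$$*$*$$*$*$$ and *$$*$*$$*$$*$.

*$$*$*$$*$$*$*$$*$*$$*$$*$*$$*$$*$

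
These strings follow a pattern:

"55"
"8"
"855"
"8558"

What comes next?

8558855

This is a Fibonacci-style word recurrence s(k) = s(k−1)·s(k−2): e.g. 8·55 = 855.
So term 5 is 8558·855.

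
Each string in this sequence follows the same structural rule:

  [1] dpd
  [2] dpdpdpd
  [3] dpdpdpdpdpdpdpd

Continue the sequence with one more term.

dpdpdpdpdpdpdpdpdpdpdpdpdpdpdpd

Every step duplicates the string with 'p' between the halves.
One more doubling of dpdpdpdpdpdpdpd gives the answer.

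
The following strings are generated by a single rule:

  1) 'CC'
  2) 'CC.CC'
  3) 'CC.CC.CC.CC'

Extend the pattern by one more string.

Every step duplicates the string with '.' between the halves.
Doubling CC.CC.CC.CC with '.' between the halves:

CC.CC.CC.CC.CC.CC.CC.CC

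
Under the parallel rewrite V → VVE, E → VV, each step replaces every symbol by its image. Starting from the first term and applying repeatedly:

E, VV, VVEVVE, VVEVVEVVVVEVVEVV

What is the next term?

Rewriting the 16 symbols of VVEVVEVVVVEVVEVV one by one yields VVE VVE VV VVE VVE VV VVE VVE VVE VVE VV VVE VVE VV VVE VVE; concatenated:

VVEVVEVVVVEVVEVVVVEVVEVVEVVEVVVVEVVEVVVVEVVE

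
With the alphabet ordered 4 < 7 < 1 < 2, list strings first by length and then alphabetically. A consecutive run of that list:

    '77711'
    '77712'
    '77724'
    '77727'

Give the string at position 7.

77144

Advancing 3 positions from 77727 through 77727 → 77721 → 77722 reaches term 7.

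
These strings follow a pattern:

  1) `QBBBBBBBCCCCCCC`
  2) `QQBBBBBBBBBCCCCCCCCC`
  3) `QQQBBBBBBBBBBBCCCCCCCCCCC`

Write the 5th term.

QQQQQBBBBBBBBBBBBBBBCCCCCCCCCCCCCCC

Reading off run lengths: Q runs 1, 2, 3; B runs 7, 9, 11; C runs 7, 9, 11 — each is linear in n, where the shown terms are n = 3, 4, 5.
For term 5, n = 7, so the run lengths are 5, 15, 15.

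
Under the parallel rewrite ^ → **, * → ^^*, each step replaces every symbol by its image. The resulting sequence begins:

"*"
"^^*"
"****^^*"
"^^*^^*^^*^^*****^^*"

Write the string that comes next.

φ(^^*^^*^^*^^*****^^*) expands symbol-by-symbol to ** ** ^^* ** ** ^^* ** ** ^^* ** ** ^^* ^^* ^^* ^^* ^^* ** ** ^^*; joining the 19 pieces gives the next term.

****^^*****^^*****^^*****^^*^^*^^*^^*^^*****^^*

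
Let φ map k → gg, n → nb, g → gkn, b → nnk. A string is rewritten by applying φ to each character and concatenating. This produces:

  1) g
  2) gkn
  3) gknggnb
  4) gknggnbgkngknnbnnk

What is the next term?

gknggnbgkngknnbnnkgknggnbgknggnbnbnnknbnbgg

Replace each of the 18 characters of gknggnbgkngknnbnnk in place — gkn gg nb gkn gkn nb nnk gkn gg nb gkn gg nb nb nnk nb nb gg — and concatenate.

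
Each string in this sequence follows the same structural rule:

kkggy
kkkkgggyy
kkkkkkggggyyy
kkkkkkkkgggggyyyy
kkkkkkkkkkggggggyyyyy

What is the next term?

The n-th term is 2n k's then n+1 g's then n y's (n = 1, 2, …).
Setting n = 6 gives 12, 7, 6 characters in each block.

kkkkkkkkkkkkgggggggyyyyyy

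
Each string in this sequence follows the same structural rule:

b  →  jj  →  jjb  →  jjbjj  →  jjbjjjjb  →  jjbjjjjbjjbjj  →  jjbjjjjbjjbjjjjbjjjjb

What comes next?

Each term (from the third on) is the previous term followed by the one before it: term 3 = jj·b = jjb.
Continuing: jjbjjjjbjjbjjjjbjjjjb · jjbjjjjbjjbjj gives term 8.

jjbjjjjbjjbjjjjbjjjjbjjbjjjjbjjbjj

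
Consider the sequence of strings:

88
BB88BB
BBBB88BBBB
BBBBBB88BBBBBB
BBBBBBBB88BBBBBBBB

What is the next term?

s(k+1) = BB·s(k)·BB, so each term gains BB as a prefix and BB as a suffix.
So the next term is BB·BBBBBBBB88BBBBBBBB·BB.

BBBBBBBBBB88BBBBBBBBBB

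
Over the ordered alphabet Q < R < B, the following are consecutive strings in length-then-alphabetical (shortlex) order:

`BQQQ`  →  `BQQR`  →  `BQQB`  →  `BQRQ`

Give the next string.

The successor of BQRQ increments the rightmost position that isn't already B and resets every position after it to Q.

BQRR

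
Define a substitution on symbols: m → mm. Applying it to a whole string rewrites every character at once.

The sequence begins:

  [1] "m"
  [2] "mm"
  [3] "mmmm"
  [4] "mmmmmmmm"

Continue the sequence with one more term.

Expanding mmmmmmmm: m→mm, m→mm, m→mm, m→mm, m→mm, m→mm, m→mm, m→mm. Concatenated: mm mm mm mm mm mm mm mm.

mmmmmmmmmmmmmmmm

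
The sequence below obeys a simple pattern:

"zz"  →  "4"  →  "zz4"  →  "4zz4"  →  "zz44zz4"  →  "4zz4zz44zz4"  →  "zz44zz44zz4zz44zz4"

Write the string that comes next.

4zz4zz44zz4zz44zz44zz4zz44zz4

This is a Fibonacci-style word recurrence s(k) = s(k−2)·s(k−1): e.g. zz·4 = zz4.
So term 8 is 4zz4zz44zz4·zz44zz44zz4zz44zz4.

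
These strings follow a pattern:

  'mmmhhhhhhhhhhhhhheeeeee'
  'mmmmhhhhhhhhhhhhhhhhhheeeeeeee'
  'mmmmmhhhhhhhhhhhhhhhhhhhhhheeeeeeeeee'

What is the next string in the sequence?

The n-th term is n m's then 4n+2 h's then 2n e's, where the shown terms are n = 3, 4, 5.
At n = 6 the blocks have lengths 6, 26, 12.

mmmmmmhhhhhhhhhhhhhhhhhhhhhhhhhheeeeeeeeeeee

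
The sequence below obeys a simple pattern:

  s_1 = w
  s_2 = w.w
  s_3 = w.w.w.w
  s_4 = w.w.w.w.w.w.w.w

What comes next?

Each string is two copies of the previous one joined by '.'.
One more doubling of w.w.w.w.w.w.w.w gives the answer.

w.w.w.w.w.w.w.w.w.w.w.w.w.w.w.w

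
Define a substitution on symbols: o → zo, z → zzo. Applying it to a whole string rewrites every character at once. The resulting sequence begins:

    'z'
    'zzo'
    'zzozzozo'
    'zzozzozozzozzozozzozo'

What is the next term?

zzozzozozzozzozozzozozzozzozozzozzozozzozozzozzozozzozo

Applying the rule to each of the 21 symbols of zzozzozozzozzozozzozo gives the pieces zzo zzo zo zzo zzo zo zzo zo zzo zzo zo zzo zzo zo zzo zo zzo zzo zo zzo zo, which concatenate to the answer.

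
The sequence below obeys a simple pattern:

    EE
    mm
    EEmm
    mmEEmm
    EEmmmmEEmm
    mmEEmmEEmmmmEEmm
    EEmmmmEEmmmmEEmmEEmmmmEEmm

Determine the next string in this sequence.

mmEEmmEEmmmmEEmmEEmmmmEEmmmmEEmmEEmmmmEEmm

Each term (from the third on) is the two preceding terms concatenated in order: term 3 = EE·mm = EEmm.
Continuing: mmEEmmEEmmmmEEmm · EEmmmmEEmmmmEEmmEEmmmmEEmm gives term 8.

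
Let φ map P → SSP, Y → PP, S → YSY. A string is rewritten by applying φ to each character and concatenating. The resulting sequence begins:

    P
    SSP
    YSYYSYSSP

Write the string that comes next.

PPYSYPPPPYSYPPYSYYSYSSP

Rewriting each symbol of YSYYSYSSP: Y→PP, S→YSY, Y→PP, Y→PP, S→YSY, Y→PP, S→YSY, S→YSY, P→SSP, which concatenates to PP YSY PP PP YSY PP YSY YSY SSP.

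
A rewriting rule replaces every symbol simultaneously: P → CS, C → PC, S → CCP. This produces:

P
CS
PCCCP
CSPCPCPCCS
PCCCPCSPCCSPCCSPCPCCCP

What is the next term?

Rewriting the 22 symbols of PCCCPCSPCCSPCCSPCPCCCP one by one yields CS PC PC PC CS PC CCP CS PC PC CCP CS PC PC CCP CS PC CS PC PC PC CS; concatenated:

CSPCPCPCCSPCCCPCSPCPCCCPCSPCPCCCPCSPCCSPCPCPCCS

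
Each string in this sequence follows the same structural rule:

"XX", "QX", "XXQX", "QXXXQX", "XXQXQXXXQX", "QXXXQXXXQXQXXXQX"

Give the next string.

Each term (from the third on) is the two preceding terms concatenated in order: term 3 = XX·QX = XXQX.
So term 7 is XXQXQXXXQX·QXXXQXXXQXQXXXQX.

XXQXQXXXQXQXXXQXXXQXQXXXQX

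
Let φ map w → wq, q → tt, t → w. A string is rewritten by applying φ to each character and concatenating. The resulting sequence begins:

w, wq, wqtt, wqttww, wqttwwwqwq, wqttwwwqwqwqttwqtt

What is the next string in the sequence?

Replace each of the 18 characters of wqttwwwqwqwqttwqtt in place — wq tt w w wq wq wq tt wq tt wq tt w w wq tt w w — and concatenate.

wqttwwwqwqwqttwqttwqttwwwqttww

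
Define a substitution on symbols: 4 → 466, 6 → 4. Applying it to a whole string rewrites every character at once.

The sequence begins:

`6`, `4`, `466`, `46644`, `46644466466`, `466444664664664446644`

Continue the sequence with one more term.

4664446646646644466444664446646646644466466

Replace each of the 21 characters of 466444664664664446644 in place — 466 4 4 466 466 466 4 4 466 4 4 466 4 4 466 466 466 4 4 466 466 — and concatenate.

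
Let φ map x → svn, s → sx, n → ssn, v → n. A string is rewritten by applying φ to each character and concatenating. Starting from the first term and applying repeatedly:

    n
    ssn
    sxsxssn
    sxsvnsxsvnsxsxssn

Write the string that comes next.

sxsvnsxnssnsxsvnsxnssnsxsvnsxsvnsxsxssn

Applying the rule to each of the 17 symbols of sxsvnsxsvnsxsxssn gives the pieces sx svn sx n ssn sx svn sx n ssn sx svn sx svn sx sx ssn, which concatenate to the answer.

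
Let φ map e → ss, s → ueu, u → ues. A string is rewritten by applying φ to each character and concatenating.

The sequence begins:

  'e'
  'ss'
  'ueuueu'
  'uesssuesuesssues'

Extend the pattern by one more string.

Applying the rule to each of the 16 symbols of uesssuesuesssues gives the pieces ues ss ueu ueu ueu ues ss ueu ues ss ueu ueu ueu ues ss ueu, which concatenate to the answer.

uesssueuueuueuuesssueuuesssueuueuueuuesssueu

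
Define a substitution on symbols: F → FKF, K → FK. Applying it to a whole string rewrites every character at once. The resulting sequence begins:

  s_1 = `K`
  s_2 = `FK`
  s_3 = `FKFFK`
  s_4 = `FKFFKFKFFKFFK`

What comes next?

Replace each of the 13 characters of FKFFKFKFFKFFK in place — FKF FK FKF FKF FK FKF FK FKF FKF FK FKF FKF FK — and concatenate.

FKFFKFKFFKFFKFKFFKFKFFKFFKFKFFKFFK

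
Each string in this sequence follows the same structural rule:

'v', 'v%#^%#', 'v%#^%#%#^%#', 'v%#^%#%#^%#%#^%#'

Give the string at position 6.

Every step adds %#^%# to the end: s(k+1) = s(k)·%#^%#.
From v%#^%#%#^%#%#^%#, 2 further steps: v%#^%#%#^%#%#^%# → v%#^%#%#^%#%#^%#%#^%# → (answer).

v%#^%#%#^%#%#^%#%#^%#%#^%#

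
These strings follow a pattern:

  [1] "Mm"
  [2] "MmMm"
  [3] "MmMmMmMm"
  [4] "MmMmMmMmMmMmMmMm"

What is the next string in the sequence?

Each string is two copies of the previous one concatenated.
One more doubling of MmMmMmMmMmMmMmMm gives the answer.

MmMmMmMmMmMmMmMmMmMmMmMmMmMmMmMm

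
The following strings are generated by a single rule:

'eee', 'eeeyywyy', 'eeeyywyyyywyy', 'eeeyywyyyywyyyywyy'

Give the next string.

The strings grow by a fixed suffix yywyy each time.
So the next term is eeeyywyyyywyyyywyy·yywyy.

eeeyywyyyywyyyywyyyywyy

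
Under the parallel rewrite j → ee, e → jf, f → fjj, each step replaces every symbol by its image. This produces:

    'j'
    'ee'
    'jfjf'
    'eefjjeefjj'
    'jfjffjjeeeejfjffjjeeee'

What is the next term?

Rewriting the 22 symbols of jfjffjjeeeejfjffjjeeee one by one yields ee fjj ee fjj fjj ee ee jf jf jf jf ee fjj ee fjj fjj ee ee jf jf jf jf; concatenated:

eefjjeefjjfjjeeeejfjfjfjfeefjjeefjjfjjeeeejfjfjfjf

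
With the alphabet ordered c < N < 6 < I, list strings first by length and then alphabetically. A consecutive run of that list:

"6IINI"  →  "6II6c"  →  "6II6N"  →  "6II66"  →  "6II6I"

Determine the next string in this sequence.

6IIIc

The successor of 6II6I increments the rightmost position that isn't already I and resets every position after it to c.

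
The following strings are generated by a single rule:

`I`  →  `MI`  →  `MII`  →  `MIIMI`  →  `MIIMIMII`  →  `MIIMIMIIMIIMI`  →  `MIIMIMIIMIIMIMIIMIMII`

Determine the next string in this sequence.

From term 3 onward, concatenate the last term with the second-to-last: MI·I = MII, MII·MI = MIIMI, …
Continuing: MIIMIMIIMIIMIMIIMIMII · MIIMIMIIMIIMI gives term 8.

MIIMIMIIMIIMIMIIMIMIIMIIMIMIIMIIMI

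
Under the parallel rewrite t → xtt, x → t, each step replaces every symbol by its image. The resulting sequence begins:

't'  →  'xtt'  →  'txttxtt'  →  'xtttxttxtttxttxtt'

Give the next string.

φ(xtttxttxtttxttxtt) expands symbol-by-symbol to t xtt xtt xtt t xtt xtt t xtt xtt xtt t xtt xtt t xtt xtt; joining the 17 pieces gives the next term.

txttxttxtttxttxtttxttxttxtttxttxtttxttxtt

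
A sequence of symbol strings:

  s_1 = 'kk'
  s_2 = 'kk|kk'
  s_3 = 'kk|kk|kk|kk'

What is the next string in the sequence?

Every step duplicates the string with '|' between the halves.
Doubling kk|kk|kk|kk with '|' between the halves:

kk|kk|kk|kk|kk|kk|kk|kk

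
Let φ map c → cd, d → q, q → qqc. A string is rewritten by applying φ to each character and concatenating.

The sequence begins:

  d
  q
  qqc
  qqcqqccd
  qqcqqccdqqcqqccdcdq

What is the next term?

φ(qqcqqccdqqcqqccdcdq) expands symbol-by-symbol to qqc qqc cd qqc qqc cd cd q qqc qqc cd qqc qqc cd cd q cd q qqc; joining the 19 pieces gives the next term.

qqcqqccdqqcqqccdcdqqqcqqccdqqcqqccdcdqcdqqqc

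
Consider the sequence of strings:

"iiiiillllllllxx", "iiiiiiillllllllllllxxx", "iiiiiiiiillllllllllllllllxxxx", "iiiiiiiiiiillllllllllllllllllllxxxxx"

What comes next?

iiiiiiiiiiiiillllllllllllllllllllllllxxxxxx

The n-th term is 2n+1 i's then 4n l's then n x's, where the shown terms are n = 2, 3, 4, 5.
Setting n = 6 gives 13, 24, 6 characters in each block.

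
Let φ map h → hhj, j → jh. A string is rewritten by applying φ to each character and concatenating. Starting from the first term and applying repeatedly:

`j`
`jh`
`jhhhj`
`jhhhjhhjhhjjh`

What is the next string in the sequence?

Rewriting the 13 symbols of jhhhjhhjhhjjh one by one yields jh hhj hhj hhj jh hhj hhj jh hhj hhj jh jh hhj; concatenated:

jhhhjhhjhhjjhhhjhhjjhhhjhhjjhjhhhj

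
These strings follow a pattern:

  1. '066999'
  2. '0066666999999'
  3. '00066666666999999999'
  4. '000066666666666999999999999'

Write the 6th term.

Term n consists of n 0's, followed by 3n-1 6's, followed by 3n 9's (n = 1, 2, …).
For term 6, n = 6, so the run lengths are 6, 17, 18.

00000066666666666666666999999999999999999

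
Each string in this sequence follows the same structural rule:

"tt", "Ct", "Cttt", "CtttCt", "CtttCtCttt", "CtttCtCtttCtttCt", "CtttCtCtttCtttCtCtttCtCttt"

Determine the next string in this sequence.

CtttCtCtttCtttCtCtttCtCtttCtttCtCtttCtttCt

This is a Fibonacci-style word recurrence s(k) = s(k−1)·s(k−2): e.g. Ct·tt = Cttt.
Continuing: CtttCtCtttCtttCtCtttCtCttt · CtttCtCtttCtttCt gives term 8.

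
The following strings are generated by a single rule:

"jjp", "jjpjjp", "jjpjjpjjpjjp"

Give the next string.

Every step duplicates the string.
One more doubling of jjpjjpjjpjjp gives the answer.

jjpjjpjjpjjpjjpjjpjjpjjp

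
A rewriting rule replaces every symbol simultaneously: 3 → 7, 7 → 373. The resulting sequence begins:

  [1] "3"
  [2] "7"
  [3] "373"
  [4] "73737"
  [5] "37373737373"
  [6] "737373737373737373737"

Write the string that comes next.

φ(737373737373737373737) expands symbol-by-symbol to 373 7 373 7 373 7 373 7 373 7 373 7 373 7 373 7 373 7 373 7 373; joining the 21 pieces gives the next term.

3737373737373737373737373737373737373737373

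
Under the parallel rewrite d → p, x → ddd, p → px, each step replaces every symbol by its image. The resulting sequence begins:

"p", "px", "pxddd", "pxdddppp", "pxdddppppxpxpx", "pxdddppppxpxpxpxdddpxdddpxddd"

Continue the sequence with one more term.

Applying the rule to each of the 29 symbols of pxdddppppxpxpxpxdddpxdddpxddd gives the pieces px ddd p p p px px px px ddd px ddd px ddd px ddd p p p px ddd p p p px ddd p p p, which concatenate to the answer.

pxdddppppxpxpxpxdddpxdddpxdddpxdddppppxdddppppxdddppp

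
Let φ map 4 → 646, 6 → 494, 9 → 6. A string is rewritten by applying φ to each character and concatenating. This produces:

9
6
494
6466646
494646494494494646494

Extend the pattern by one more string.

Replace each of the 21 characters of 494646494494494646494 in place — 646 6 646 494 646 494 646 6 646 646 6 646 646 6 646 494 646 494 646 6 646 — and concatenate.

64666464946464946466646646664664666464946464946466646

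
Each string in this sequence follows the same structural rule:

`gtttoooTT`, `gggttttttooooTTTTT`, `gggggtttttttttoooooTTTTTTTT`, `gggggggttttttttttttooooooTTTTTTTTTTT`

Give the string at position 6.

The n-th term is 2n-1 g's then 3n t's then n+2 o's then 3n-1 T's (n = 1, 2, …).
Setting n = 6 gives 11, 18, 8, 17 characters in each block.

gggggggggggttttttttttttttttttooooooooTTTTTTTTTTTTTTTTT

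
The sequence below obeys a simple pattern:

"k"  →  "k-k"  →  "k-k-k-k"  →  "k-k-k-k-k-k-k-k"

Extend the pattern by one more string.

k-k-k-k-k-k-k-k-k-k-k-k-k-k-k-k

Each string is two copies of the previous one joined by '-'.
One more doubling of k-k-k-k-k-k-k-k gives the answer.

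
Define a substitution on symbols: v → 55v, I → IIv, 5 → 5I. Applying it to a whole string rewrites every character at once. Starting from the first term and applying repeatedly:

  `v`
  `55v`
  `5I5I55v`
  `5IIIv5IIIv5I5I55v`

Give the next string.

Rewriting the 17 symbols of 5IIIv5IIIv5I5I55v one by one yields 5I IIv IIv IIv 55v 5I IIv IIv IIv 55v 5I IIv 5I IIv 5I 5I 55v; concatenated:

5IIIvIIvIIv55v5IIIvIIvIIv55v5IIIv5IIIv5I5I55v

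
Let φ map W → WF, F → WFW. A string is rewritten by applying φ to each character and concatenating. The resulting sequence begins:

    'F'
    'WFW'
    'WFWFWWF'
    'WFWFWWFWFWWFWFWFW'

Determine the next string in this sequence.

WFWFWWFWFWWFWFWFWWFWFWWFWFWFWWFWFWWFWFWWF

Applying the rule to each of the 17 symbols of WFWFWWFWFWWFWFWFW gives the pieces WF WFW WF WFW WF WF WFW WF WFW WF WF WFW WF WFW WF WFW WF, which concatenate to the answer.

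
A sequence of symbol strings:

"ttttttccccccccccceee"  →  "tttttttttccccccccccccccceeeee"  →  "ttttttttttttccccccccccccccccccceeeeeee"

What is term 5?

ttttttttttttttttttccccccccccccccccccccccccccceeeeeeeeeee

The n-th term is 3n t's then 4n+3 c's then 2n-1 e's, where the shown terms are n = 2, 3, 4.
Setting n = 6 gives 18, 27, 11 characters in each block.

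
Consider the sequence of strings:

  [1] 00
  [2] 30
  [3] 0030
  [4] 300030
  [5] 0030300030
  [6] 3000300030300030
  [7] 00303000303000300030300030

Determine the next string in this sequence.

Each term (from the third on) is the two preceding terms concatenated in order: term 3 = 00·30 = 0030.
The next term joins 3000300030300030 and 00303000303000300030300030.

300030003030003000303000303000300030300030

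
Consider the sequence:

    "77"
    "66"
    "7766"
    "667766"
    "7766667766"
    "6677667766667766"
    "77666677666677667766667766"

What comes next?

From term 3 onward, concatenate the second-to-last term with the last: 77·66 = 7766, 66·7766 = 667766, …
So term 8 is 6677667766667766·77666677666677667766667766.

667766776666776677666677666677667766667766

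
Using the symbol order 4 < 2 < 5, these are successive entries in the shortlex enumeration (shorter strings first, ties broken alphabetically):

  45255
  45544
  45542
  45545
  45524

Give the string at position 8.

Stepping forward 3 times from 45524: 45524 → 45522 → 45525, then the target.

45554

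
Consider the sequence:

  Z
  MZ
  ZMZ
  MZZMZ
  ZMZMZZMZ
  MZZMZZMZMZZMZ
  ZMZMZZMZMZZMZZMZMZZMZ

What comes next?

From term 3 onward, concatenate the second-to-last term with the last: Z·MZ = ZMZ, MZ·ZMZ = MZZMZ, …
Continuing: MZZMZZMZMZZMZ · ZMZMZZMZMZZMZZMZMZZMZ gives term 8.

MZZMZZMZMZZMZZMZMZZMZMZZMZZMZMZZMZ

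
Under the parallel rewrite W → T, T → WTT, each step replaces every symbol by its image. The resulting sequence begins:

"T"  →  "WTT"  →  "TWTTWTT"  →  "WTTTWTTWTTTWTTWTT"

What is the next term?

φ(WTTTWTTWTTTWTTWTT) expands symbol-by-symbol to T WTT WTT WTT T WTT WTT T WTT WTT WTT T WTT WTT T WTT WTT; joining the 17 pieces gives the next term.

TWTTWTTWTTTWTTWTTTWTTWTTWTTTWTTWTTTWTTWTT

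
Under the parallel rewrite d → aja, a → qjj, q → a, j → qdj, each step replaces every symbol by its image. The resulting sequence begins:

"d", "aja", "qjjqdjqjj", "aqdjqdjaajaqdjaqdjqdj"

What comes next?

Replace each of the 21 characters of aqdjqdjaajaqdjaqdjqdj in place — qjj a aja qdj a aja qdj qjj qjj qdj qjj a aja qdj qjj a aja qdj a aja qdj — and concatenate.

qjjaajaqdjaajaqdjqjjqjjqdjqjjaajaqdjqjjaajaqdjaajaqdj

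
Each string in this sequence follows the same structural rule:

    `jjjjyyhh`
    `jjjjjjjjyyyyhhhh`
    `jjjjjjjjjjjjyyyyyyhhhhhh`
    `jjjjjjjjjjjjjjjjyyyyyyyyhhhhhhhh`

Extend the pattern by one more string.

The n-th term is 4n j's then 2n y's then 2n h's (n = 1, 2, …).
Setting n = 5 gives 20, 10, 10 characters in each block.

jjjjjjjjjjjjjjjjjjjjyyyyyyyyyyhhhhhhhhhh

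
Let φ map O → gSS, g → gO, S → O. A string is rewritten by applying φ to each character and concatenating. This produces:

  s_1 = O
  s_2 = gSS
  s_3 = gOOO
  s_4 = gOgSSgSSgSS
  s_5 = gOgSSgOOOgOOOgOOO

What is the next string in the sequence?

Applying the rule to each of the 17 symbols of gOgSSgOOOgOOOgOOO gives the pieces gO gSS gO O O gO gSS gSS gSS gO gSS gSS gSS gO gSS gSS gSS, which concatenate to the answer.

gOgSSgOOOgOgSSgSSgSSgOgSSgSSgSSgOgSSgSSgSS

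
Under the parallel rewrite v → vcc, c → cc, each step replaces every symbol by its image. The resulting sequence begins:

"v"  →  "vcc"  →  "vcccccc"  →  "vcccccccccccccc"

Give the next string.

vcccccccccccccccccccccccccccccc

Applying the rule to each of the 15 symbols of vcccccccccccccc gives the pieces vcc cc cc cc cc cc cc cc cc cc cc cc cc cc cc, which concatenate to the answer.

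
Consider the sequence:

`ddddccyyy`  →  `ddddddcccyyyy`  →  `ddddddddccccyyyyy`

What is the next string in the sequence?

Each string has the form d^{2n} c^{n} y^{n+1}, where the shown terms are n = 2, 3, 4.
For the next term, n = 5, so the run lengths are 10, 5, 6.

ddddddddddcccccyyyyyy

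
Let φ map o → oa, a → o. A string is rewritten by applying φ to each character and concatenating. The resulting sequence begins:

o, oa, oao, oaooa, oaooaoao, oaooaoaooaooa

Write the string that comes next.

oaooaoaooaooaoaooaoao

Applying the rule to each of the 13 symbols of oaooaoaooaooa gives the pieces oa o oa oa o oa o oa oa o oa oa o, which concatenate to the answer.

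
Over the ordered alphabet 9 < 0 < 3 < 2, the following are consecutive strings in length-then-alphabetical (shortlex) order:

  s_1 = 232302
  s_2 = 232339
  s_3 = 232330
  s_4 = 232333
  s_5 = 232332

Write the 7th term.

232320

Advancing 2 positions from 232332 through 232332 → 232329 reaches term 7.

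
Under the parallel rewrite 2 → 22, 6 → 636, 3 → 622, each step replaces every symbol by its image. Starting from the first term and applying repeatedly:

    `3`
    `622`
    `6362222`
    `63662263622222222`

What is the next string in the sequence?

63662263663622226366226362222222222222222

φ(63662263622222222) expands symbol-by-symbol to 636 622 636 636 22 22 636 622 636 22 22 22 22 22 22 22 22; joining the 17 pieces gives the next term.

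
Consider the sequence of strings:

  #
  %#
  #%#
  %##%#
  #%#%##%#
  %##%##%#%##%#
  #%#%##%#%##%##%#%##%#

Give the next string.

%##%##%#%##%##%#%##%#%##%##%#%##%#

Each term (from the third on) is the two preceding terms concatenated in order: term 3 = #·%# = #%#.
The next term joins %##%##%#%##%# and #%#%##%#%##%##%#%##%#.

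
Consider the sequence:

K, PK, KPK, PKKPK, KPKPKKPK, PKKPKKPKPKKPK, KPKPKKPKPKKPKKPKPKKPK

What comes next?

PKKPKKPKPKKPKKPKPKKPKPKKPKKPKPKKPK

Each term (from the third on) is the two preceding terms concatenated in order: term 3 = K·PK = KPK.
The next term joins PKKPKKPKPKKPK and KPKPKKPKPKKPKKPKPKKPK.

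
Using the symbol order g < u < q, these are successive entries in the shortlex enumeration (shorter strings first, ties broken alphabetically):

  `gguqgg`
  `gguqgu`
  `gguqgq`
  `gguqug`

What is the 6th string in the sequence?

Advancing 2 positions from gguqug through gguqug → gguquu reaches term 6.

gguquq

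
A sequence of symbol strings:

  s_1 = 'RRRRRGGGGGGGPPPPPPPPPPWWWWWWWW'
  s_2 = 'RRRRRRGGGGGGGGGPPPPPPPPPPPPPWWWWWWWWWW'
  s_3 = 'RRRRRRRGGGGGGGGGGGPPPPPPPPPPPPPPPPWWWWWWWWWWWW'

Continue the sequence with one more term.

The n-th term is n+2 R's then 2n+1 G's then 3n+1 P's then 2n+2 W's, where the shown terms are n = 3, 4, 5.
Setting n = 6 gives 8, 13, 19, 14 characters in each block.

RRRRRRRRGGGGGGGGGGGGGPPPPPPPPPPPPPPPPPPPWWWWWWWWWWWWWW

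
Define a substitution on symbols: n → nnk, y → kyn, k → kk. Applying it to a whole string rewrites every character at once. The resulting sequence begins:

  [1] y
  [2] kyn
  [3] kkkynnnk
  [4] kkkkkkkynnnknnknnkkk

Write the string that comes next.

Rewriting the 20 symbols of kkkkkkkynnnknnknnkkk one by one yields kk kk kk kk kk kk kk kyn nnk nnk nnk kk nnk nnk kk nnk nnk kk kk kk; concatenated:

kkkkkkkkkkkkkkkynnnknnknnkkknnknnkkknnknnkkkkkkk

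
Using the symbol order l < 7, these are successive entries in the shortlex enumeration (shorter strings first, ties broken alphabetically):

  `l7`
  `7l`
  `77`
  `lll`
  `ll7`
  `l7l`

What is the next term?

Treat l7l as a base-2 numeral over the given alphabet and add one, carrying through any trailing 7's.

l77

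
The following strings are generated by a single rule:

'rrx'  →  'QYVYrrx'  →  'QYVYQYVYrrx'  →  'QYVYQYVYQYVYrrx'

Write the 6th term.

The strings grow by a fixed prefix QYVY each time.
From QYVYQYVYQYVYrrx, 2 further steps: QYVYQYVYQYVYrrx → QYVYQYVYQYVYQYVYrrx → (answer).

QYVYQYVYQYVYQYVYQYVYrrx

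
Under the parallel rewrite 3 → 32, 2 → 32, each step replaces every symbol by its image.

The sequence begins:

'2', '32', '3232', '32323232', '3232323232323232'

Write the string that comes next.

32323232323232323232323232323232

Applying the rule to each of the 16 symbols of 3232323232323232 gives the pieces 32 32 32 32 32 32 32 32 32 32 32 32 32 32 32 32, which concatenate to the answer.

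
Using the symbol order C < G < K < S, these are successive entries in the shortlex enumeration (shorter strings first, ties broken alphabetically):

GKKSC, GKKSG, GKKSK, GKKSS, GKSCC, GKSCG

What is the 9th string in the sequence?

GKSGC

Stepping forward 3 times from GKSCG: GKSCG → GKSCK → GKSCS, then the target.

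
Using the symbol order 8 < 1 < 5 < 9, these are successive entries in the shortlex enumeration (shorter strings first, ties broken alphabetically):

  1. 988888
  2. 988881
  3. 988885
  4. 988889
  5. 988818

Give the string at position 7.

988815

Continuing the enumeration 2 steps past 988818: 988818 → 988811 → (answer).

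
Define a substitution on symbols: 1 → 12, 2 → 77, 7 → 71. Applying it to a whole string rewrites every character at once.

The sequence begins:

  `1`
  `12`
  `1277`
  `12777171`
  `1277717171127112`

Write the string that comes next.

12777171711271127112127771121277

Applying the rule to each of the 16 symbols of 1277717171127112 gives the pieces 12 77 71 71 71 12 71 12 71 12 12 77 71 12 12 77, which concatenate to the answer.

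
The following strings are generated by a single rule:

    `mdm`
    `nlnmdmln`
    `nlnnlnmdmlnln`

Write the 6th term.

Every step adds nln to the front and ln to the end of the previous string.
From nlnnlnmdmlnln, 3 further steps: nlnnlnmdmlnln → nlnnlnnlnmdmlnlnln → nlnnlnnlnnlnmdmlnlnlnln → (answer).

nlnnlnnlnnlnnlnmdmlnlnlnlnln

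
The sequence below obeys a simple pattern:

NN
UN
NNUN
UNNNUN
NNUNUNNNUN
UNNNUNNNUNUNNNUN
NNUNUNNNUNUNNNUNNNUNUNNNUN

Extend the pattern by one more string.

UNNNUNNNUNUNNNUNNNUNUNNNUNUNNNUNNNUNUNNNUN

From term 3 onward, concatenate the second-to-last term with the last: NN·UN = NNUN, UN·NNUN = UNNNUN, …
Continuing: UNNNUNNNUNUNNNUN · NNUNUNNNUNUNNNUNNNUNUNNNUN gives term 8.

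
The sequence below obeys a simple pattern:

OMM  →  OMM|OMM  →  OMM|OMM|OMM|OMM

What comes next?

OMM|OMM|OMM|OMM|OMM|OMM|OMM|OMM

Every step duplicates the string with '|' between the halves.
One more doubling of OMM|OMM|OMM|OMM gives the answer.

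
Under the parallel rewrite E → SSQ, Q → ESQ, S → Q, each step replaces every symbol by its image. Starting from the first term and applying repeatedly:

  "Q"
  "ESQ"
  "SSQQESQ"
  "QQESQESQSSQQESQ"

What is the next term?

φ(QQESQESQSSQQESQ) expands symbol-by-symbol to ESQ ESQ SSQ Q ESQ SSQ Q ESQ Q Q ESQ ESQ SSQ Q ESQ; joining the 15 pieces gives the next term.

ESQESQSSQQESQSSQQESQQQESQESQSSQQESQ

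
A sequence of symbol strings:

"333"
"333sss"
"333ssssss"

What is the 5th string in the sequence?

333ssssssssssss

Each term is the previous one with sss appended.
From 333ssssss, 2 further steps: 333ssssss → 333sssssssss → (answer).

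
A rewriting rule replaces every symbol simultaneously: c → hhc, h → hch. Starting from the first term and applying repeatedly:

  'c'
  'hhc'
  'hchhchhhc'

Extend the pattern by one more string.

hchhhchchhchhhchchhchhchhhc

Rewriting each symbol of hchhchhhc: h→hch, c→hhc, h→hch, h→hch, c→hhc, h→hch, h→hch, h→hch, c→hhc, which concatenates to hch hhc hch hch hhc hch hch hch hhc.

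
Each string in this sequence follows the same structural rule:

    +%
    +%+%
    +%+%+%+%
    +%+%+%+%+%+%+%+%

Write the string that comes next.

Each string is two copies of the previous one concatenated.
One more doubling of +%+%+%+%+%+%+%+% gives the answer.

+%+%+%+%+%+%+%+%+%+%+%+%+%+%+%+%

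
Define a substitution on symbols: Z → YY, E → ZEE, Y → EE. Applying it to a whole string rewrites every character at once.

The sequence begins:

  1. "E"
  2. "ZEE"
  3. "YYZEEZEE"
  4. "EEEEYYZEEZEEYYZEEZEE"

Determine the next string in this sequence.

Replace each of the 20 characters of EEEEYYZEEZEEYYZEEZEE in place — ZEE ZEE ZEE ZEE EE EE YY ZEE ZEE YY ZEE ZEE EE EE YY ZEE ZEE YY ZEE ZEE — and concatenate.

ZEEZEEZEEZEEEEEEYYZEEZEEYYZEEZEEEEEEYYZEEZEEYYZEEZEE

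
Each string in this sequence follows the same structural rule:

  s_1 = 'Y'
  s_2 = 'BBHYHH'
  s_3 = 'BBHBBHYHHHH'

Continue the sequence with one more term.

Every step adds BBH to the front and HH to the end of the previous string.
So the next term is BBH·BBHBBHYHHHH·HH.

BBHBBHBBHYHHHHHH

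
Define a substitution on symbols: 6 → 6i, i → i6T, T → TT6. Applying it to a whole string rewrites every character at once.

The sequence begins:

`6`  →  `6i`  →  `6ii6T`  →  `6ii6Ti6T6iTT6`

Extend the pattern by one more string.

6ii6Ti6T6iTT6i6T6iTT66ii6TTT6TT66i

φ(6ii6Ti6T6iTT6) expands symbol-by-symbol to 6i i6T i6T 6i TT6 i6T 6i TT6 6i i6T TT6 TT6 6i; joining the 13 pieces gives the next term.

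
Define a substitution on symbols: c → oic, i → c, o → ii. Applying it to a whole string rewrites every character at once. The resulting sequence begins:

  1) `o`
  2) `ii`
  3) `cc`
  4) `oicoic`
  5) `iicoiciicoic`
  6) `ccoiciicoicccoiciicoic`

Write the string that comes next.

oicoiciicoicccoiciicoicoicoiciicoicccoiciicoic

φ(ccoiciicoicccoiciicoic) expands symbol-by-symbol to oic oic ii c oic c c oic ii c oic oic oic ii c oic c c oic ii c oic; joining the 22 pieces gives the next term.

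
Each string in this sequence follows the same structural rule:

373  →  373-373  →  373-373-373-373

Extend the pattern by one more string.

Every step duplicates the string with '-' between the halves.
Doubling 373-373-373-373 with '-' between the halves:

373-373-373-373-373-373-373-373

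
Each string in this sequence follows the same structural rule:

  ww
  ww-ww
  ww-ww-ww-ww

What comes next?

ww-ww-ww-ww-ww-ww-ww-ww

s(k+1) = s(k)·-·s(k) — each term doubles the last with '-' between the halves.
One more doubling of ww-ww-ww-ww gives the answer.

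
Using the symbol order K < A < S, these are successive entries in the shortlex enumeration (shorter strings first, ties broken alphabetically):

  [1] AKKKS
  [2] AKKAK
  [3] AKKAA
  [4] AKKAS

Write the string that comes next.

AKKSK

The successor of AKKAS increments the rightmost position that isn't already S and resets every position after it to K.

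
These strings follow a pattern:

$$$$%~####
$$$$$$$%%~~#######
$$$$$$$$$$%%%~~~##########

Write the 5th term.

Each string has the form $^{3n+1} %^{n} ~^{n} #^{3n+1} (n = 1, 2, …).
For term 5, n = 5, so the run lengths are 16, 5, 5, 16.

$$$$$$$$$$$$$$$$%%%%%~~~~~################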